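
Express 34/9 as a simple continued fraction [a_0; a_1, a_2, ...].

Run the Euclidean algorithm on 34 and 9; the successive quotients are the partial quotients a_0, a_1, ... (each step inverts the fractional part left over by the previous one):
  34 = 3*9 + 7, so a_0 = 3.
  9 = 1*7 + 2, so a_1 = 1.
  7 = 3*2 + 1, so a_2 = 3.
  2 = 2*1 + 0, so a_3 = 2.
The remainder reaches 0 after 4 divisions, so the expansion has 4 partial quotients, read off in order.

[3; 1, 3, 2]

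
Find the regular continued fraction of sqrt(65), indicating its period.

[8; (16)]

Write x_i = (sqrt(65) + m_i)/d_i with (m_0, d_0) = (0, 1). a_0 = floor(sqrt(65)) = 8, since 8^2 = 64 <= 65 < 81 = 9^2.
Iterate m_{i+1} = d_i*a_i - m_i, d_{i+1} = (65 - m_{i+1}^2)/d_i, a_{i+1} = floor((a_0 + m_{i+1})/d_{i+1}):
  m_1 = 1*8 - 0 = 8, d_1 = (65 - 8^2)/1 = 1/1 = 1, a_1 = floor((8 + 8)/1) = 16.
  m_2 = 1*16 - 8 = 8, d_2 = (65 - 8^2)/1 = 1/1 = 1: (m_2, d_2) = (m_1, d_1) = (8, 1), so from here the quotient a_1 repeats; the period length is 1.
Hence the expansion of sqrt(65) is a_0 = 8 followed by the repeating block 16 (period 1).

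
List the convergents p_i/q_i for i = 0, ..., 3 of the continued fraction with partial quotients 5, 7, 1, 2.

5/1, 36/7, 41/8, 118/23

Using the convergent recurrence p_i = a_i*p_{i-1} + p_{i-2}, q_i = a_i*q_{i-1} + q_{i-2} with p_{-2}=0, p_{-1}=1, q_{-2}=1, q_{-1}=0:
  i=0: a_0=5, p_0 = 5*1 + 0 = 5, q_0 = 5*0 + 1 = 1.
  i=1: a_1=7, p_1 = 7*5 + 1 = 36, q_1 = 7*1 + 0 = 7.
  i=2: a_2=1, p_2 = 1*36 + 5 = 41, q_2 = 1*7 + 1 = 8.
  i=3: a_3=2, p_3 = 2*41 + 36 = 118, q_3 = 2*8 + 7 = 23.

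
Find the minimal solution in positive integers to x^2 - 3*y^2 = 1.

First expand sqrt(3) as a continued fraction. With x_i = (sqrt(3) + m_i)/d_i and (m_0, d_0) = (0, 1): a_0 = floor(sqrt(3)) = 1, since 1^2 = 1 <= 3 < 4 = 2^2.
Iterate m_{i+1} = d_i*a_i - m_i, d_{i+1} = (3 - m_{i+1}^2)/d_i, a_{i+1} = floor((a_0 + m_{i+1})/d_{i+1}):
  m_1 = 1*1 - 0 = 1, d_1 = (3 - 1^2)/1 = 2/1 = 2, a_1 = floor((1 + 1)/2) = 1.
  m_2 = 2*1 - 1 = 1, d_2 = (3 - 1^2)/2 = 2/2 = 1, a_2 = floor((1 + 1)/1) = 2.
  m_3 = 1*2 - 1 = 1, d_3 = (3 - 1^2)/1 = 2/1 = 2: (m_3, d_3) = (m_1, d_1) = (1, 2), so from here the quotients repeat a_1, a_2; the period length is 2.
So sqrt(3) = [1; (1, 2)] with period length k = 2.
k is even, so the fundamental solution of x^2 - 3y^2 = 1 is (p_{k-1}, q_{k-1}) = (p_1, q_1); compute convergents through index 1.
Convergents (p_i = a_i*p_{i-1} + p_{i-2}, q_i = a_i*q_{i-1} + q_{i-2} with p_{-2}=0, p_{-1}=1, q_{-2}=1, q_{-1}=0):
  i=0: a_0=1, p_0 = 1*1 + 0 = 1, q_0 = 1*0 + 1 = 1.
  i=1: a_1=1, p_1 = 1*1 + 1 = 2, q_1 = 1*1 + 0 = 1.
Check: 2^2 - 3*1^2 = 4 - 3 = 1, so (x, y) = (2, 1) solves the equation, and by the theorem it is the least positive solution.

(x, y) = (2, 1)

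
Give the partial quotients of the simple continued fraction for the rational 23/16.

[1; 2, 3, 2]

Run the Euclidean algorithm on 23 and 16; the successive quotients are the partial quotients a_0, a_1, ... (each step inverts the fractional part left over by the previous one):
  23 = 1*16 + 7, so a_0 = 1.
  16 = 2*7 + 2, so a_1 = 2.
  7 = 3*2 + 1, so a_2 = 3.
  2 = 2*1 + 0, so a_3 = 2.
The remainder reaches 0 after 4 divisions, so the expansion has 4 partial quotients, read off in order.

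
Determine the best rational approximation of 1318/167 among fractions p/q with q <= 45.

292/37

Expand x = 1318/167 as a continued fraction with the Euclidean algorithm:
  1318 = 7*167 + 149, so a_0 = 7.
  167 = 1*149 + 18, so a_1 = 1.
  149 = 8*18 + 5, so a_2 = 8.
  18 = 3*5 + 3, so a_3 = 3.
  5 = 1*3 + 2, so a_4 = 1.
  3 = 1*2 + 1, so a_5 = 1.
  2 = 2*1 + 0, so a_6 = 2.
so x = [7; 1, 8, 3, 1, 1, 2].
Convergents (p_i = a_i*p_{i-1} + p_{i-2}, q_i = a_i*q_{i-1} + q_{i-2} with p_{-2}=0, p_{-1}=1, q_{-2}=1, q_{-1}=0), until the denominator exceeds 45:
  i=0: a_0=7, p_0 = 7*1 + 0 = 7, q_0 = 7*0 + 1 = 1.
  i=1: a_1=1, p_1 = 1*7 + 1 = 8, q_1 = 1*1 + 0 = 1.
  i=2: a_2=8, p_2 = 8*8 + 7 = 71, q_2 = 8*1 + 1 = 9.
  i=3: a_3=3, p_3 = 3*71 + 8 = 221, q_3 = 3*9 + 1 = 28.
  i=4: a_4=1, p_4 = 1*221 + 71 = 292, q_4 = 1*28 + 9 = 37.
  i=5: a_5=1, p_5 = 1*292 + 221 = 513, q_5 = 1*37 + 28 = 65.
q_5 = 65 > 45, so the last convergent with denominator <= 45 is p_4/q_4 = 292/37.
The closest fraction with denominator <= 45 is either p_4/q_4 or the intermediate fraction (k*p_4 + p_3)/(k*q_4 + q_3) with the largest k >= 1 whose denominator stays <= 45; these approach x as k grows, and every other convergent or intermediate fraction in range is farther away.
Largest k: floor((45 - q_3)/q_4) = floor((45 - 28)/37) = 0.
Since k = 0, no intermediate fraction beyond p_4/q_4 has denominator <= 45, so the convergent 292/37 is the closest (its error is |1318*37 - 292*167|/(167*37) = 2/6179).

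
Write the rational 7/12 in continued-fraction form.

Run the Euclidean algorithm on 7 and 12; the successive quotients are the partial quotients a_0, a_1, ... (each step inverts the fractional part left over by the previous one):
  7 = 0*12 + 7, so a_0 = 0.
  12 = 1*7 + 5, so a_1 = 1.
  7 = 1*5 + 2, so a_2 = 1.
  5 = 2*2 + 1, so a_3 = 2.
  2 = 2*1 + 0, so a_4 = 2.
The remainder reaches 0 after 5 divisions, so the expansion has 5 partial quotients, read off in order.

[0; 1, 1, 2, 2]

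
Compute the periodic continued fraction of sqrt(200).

Write x_i = (sqrt(200) + m_i)/d_i with (m_0, d_0) = (0, 1). a_0 = floor(sqrt(200)) = 14, since 14^2 = 196 <= 200 < 225 = 15^2.
Iterate m_{i+1} = d_i*a_i - m_i, d_{i+1} = (200 - m_{i+1}^2)/d_i, a_{i+1} = floor((a_0 + m_{i+1})/d_{i+1}):
  m_1 = 1*14 - 0 = 14, d_1 = (200 - 14^2)/1 = 4/1 = 4, a_1 = floor((14 + 14)/4) = 7.
  m_2 = 4*7 - 14 = 14, d_2 = (200 - 14^2)/4 = 4/4 = 1, a_2 = floor((14 + 14)/1) = 28.
  m_3 = 1*28 - 14 = 14, d_3 = (200 - 14^2)/1 = 4/1 = 4: (m_3, d_3) = (m_1, d_1) = (14, 4), so from here the quotients repeat a_1, a_2; the period length is 2.
Hence the expansion of sqrt(200) is a_0 = 14 followed by the repeating block 7, 28 (period 2).

[14; (7, 28)]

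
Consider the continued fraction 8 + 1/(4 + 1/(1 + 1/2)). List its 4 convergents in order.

8/1, 33/4, 41/5, 115/14

Using the convergent recurrence p_i = a_i*p_{i-1} + p_{i-2}, q_i = a_i*q_{i-1} + q_{i-2} with p_{-2}=0, p_{-1}=1, q_{-2}=1, q_{-1}=0:
  i=0: a_0=8, p_0 = 8*1 + 0 = 8, q_0 = 8*0 + 1 = 1.
  i=1: a_1=4, p_1 = 4*8 + 1 = 33, q_1 = 4*1 + 0 = 4.
  i=2: a_2=1, p_2 = 1*33 + 8 = 41, q_2 = 1*4 + 1 = 5.
  i=3: a_3=2, p_3 = 2*41 + 33 = 115, q_3 = 2*5 + 4 = 14.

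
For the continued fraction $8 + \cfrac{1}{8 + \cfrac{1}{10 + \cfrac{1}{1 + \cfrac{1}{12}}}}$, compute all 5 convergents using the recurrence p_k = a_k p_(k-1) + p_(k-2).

8/1, 65/8, 658/81, 723/89, 9334/1149

Using the convergent recurrence p_i = a_i*p_{i-1} + p_{i-2}, q_i = a_i*q_{i-1} + q_{i-2} with p_{-2}=0, p_{-1}=1, q_{-2}=1, q_{-1}=0:
  i=0: a_0=8, p_0 = 8*1 + 0 = 8, q_0 = 8*0 + 1 = 1.
  i=1: a_1=8, p_1 = 8*8 + 1 = 65, q_1 = 8*1 + 0 = 8.
  i=2: a_2=10, p_2 = 10*65 + 8 = 658, q_2 = 10*8 + 1 = 81.
  i=3: a_3=1, p_3 = 1*658 + 65 = 723, q_3 = 1*81 + 8 = 89.
  i=4: a_4=12, p_4 = 12*723 + 658 = 9334, q_4 = 12*89 + 81 = 1149.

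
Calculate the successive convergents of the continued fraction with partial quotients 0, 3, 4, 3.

0/1, 1/3, 4/13, 13/42

Using the convergent recurrence p_i = a_i*p_{i-1} + p_{i-2}, q_i = a_i*q_{i-1} + q_{i-2} with p_{-2}=0, p_{-1}=1, q_{-2}=1, q_{-1}=0:
  i=0: a_0=0, p_0 = 0*1 + 0 = 0, q_0 = 0*0 + 1 = 1.
  i=1: a_1=3, p_1 = 3*0 + 1 = 1, q_1 = 3*1 + 0 = 3.
  i=2: a_2=4, p_2 = 4*1 + 0 = 4, q_2 = 4*3 + 1 = 13.
  i=3: a_3=3, p_3 = 3*4 + 1 = 13, q_3 = 3*13 + 3 = 42.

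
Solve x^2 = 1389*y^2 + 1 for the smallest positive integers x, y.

First expand sqrt(1389) as a continued fraction. With x_i = (sqrt(1389) + m_i)/d_i and (m_0, d_0) = (0, 1): a_0 = floor(sqrt(1389)) = 37, since 37^2 = 1369 <= 1389 < 1444 = 38^2.
Iterate m_{i+1} = d_i*a_i - m_i, d_{i+1} = (1389 - m_{i+1}^2)/d_i, a_{i+1} = floor((a_0 + m_{i+1})/d_{i+1}):
  m_1 = 1*37 - 0 = 37, d_1 = (1389 - 37^2)/1 = 20/1 = 20, a_1 = floor((37 + 37)/20) = 3.
  m_2 = 20*3 - 37 = 23, d_2 = (1389 - 23^2)/20 = 860/20 = 43, a_2 = floor((37 + 23)/43) = 1.
  m_3 = 43*1 - 23 = 20, d_3 = (1389 - 20^2)/43 = 989/43 = 23, a_3 = floor((37 + 20)/23) = 2.
  m_4 = 23*2 - 20 = 26, d_4 = (1389 - 26^2)/23 = 713/23 = 31, a_4 = floor((37 + 26)/31) = 2.
  m_5 = 31*2 - 26 = 36, d_5 = (1389 - 36^2)/31 = 93/31 = 3, a_5 = floor((37 + 36)/3) = 24.
  m_6 = 3*24 - 36 = 36, d_6 = (1389 - 36^2)/3 = 93/3 = 31, a_6 = floor((37 + 36)/31) = 2.
  m_7 = 31*2 - 36 = 26, d_7 = (1389 - 26^2)/31 = 713/31 = 23, a_7 = floor((37 + 26)/23) = 2.
  m_8 = 23*2 - 26 = 20, d_8 = (1389 - 20^2)/23 = 989/23 = 43, a_8 = floor((37 + 20)/43) = 1.
  m_9 = 43*1 - 20 = 23, d_9 = (1389 - 23^2)/43 = 860/43 = 20, a_9 = floor((37 + 23)/20) = 3.
  m_10 = 20*3 - 23 = 37, d_10 = (1389 - 37^2)/20 = 20/20 = 1, a_10 = floor((37 + 37)/1) = 74.
  m_11 = 1*74 - 37 = 37, d_11 = (1389 - 37^2)/1 = 20/1 = 20: (m_11, d_11) = (m_1, d_1) = (37, 20), so from here the quotients repeat a_1, ..., a_10; the period length is 10.
So sqrt(1389) = [37; (3, 1, 2, 2, 24, 2, 2, 1, 3, 74)] with period length k = 10.
k is even, so the fundamental solution of x^2 - 1389y^2 = 1 is (p_{k-1}, q_{k-1}) = (p_9, q_9); compute convergents through index 9.
Convergents (p_i = a_i*p_{i-1} + p_{i-2}, q_i = a_i*q_{i-1} + q_{i-2} with p_{-2}=0, p_{-1}=1, q_{-2}=1, q_{-1}=0):
  i=0: a_0=37, p_0 = 37*1 + 0 = 37, q_0 = 37*0 + 1 = 1.
  i=1: a_1=3, p_1 = 3*37 + 1 = 112, q_1 = 3*1 + 0 = 3.
  i=2: a_2=1, p_2 = 1*112 + 37 = 149, q_2 = 1*3 + 1 = 4.
  i=3: a_3=2, p_3 = 2*149 + 112 = 410, q_3 = 2*4 + 3 = 11.
  i=4: a_4=2, p_4 = 2*410 + 149 = 969, q_4 = 2*11 + 4 = 26.
  i=5: a_5=24, p_5 = 24*969 + 410 = 23666, q_5 = 24*26 + 11 = 635.
  i=6: a_6=2, p_6 = 2*23666 + 969 = 48301, q_6 = 2*635 + 26 = 1296.
  i=7: a_7=2, p_7 = 2*48301 + 23666 = 120268, q_7 = 2*1296 + 635 = 3227.
  i=8: a_8=1, p_8 = 1*120268 + 48301 = 168569, q_8 = 1*3227 + 1296 = 4523.
  i=9: a_9=3, p_9 = 3*168569 + 120268 = 625975, q_9 = 3*4523 + 3227 = 16796.
Check: 625975^2 - 1389*16796^2 = 391844700625 - 391844700624 = 1, so (x, y) = (625975, 16796) solves the equation, and by the theorem it is the least positive solution.

(x, y) = (625975, 16796)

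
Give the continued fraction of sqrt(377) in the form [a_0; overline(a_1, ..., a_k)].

[19; overline(2, 2, 2, 38)]

Write x_i = (sqrt(377) + m_i)/d_i with (m_0, d_0) = (0, 1). a_0 = floor(sqrt(377)) = 19, since 19^2 = 361 <= 377 < 400 = 20^2.
Iterate m_{i+1} = d_i*a_i - m_i, d_{i+1} = (377 - m_{i+1}^2)/d_i, a_{i+1} = floor((a_0 + m_{i+1})/d_{i+1}):
  m_1 = 1*19 - 0 = 19, d_1 = (377 - 19^2)/1 = 16/1 = 16, a_1 = floor((19 + 19)/16) = 2.
  m_2 = 16*2 - 19 = 13, d_2 = (377 - 13^2)/16 = 208/16 = 13, a_2 = floor((19 + 13)/13) = 2.
  m_3 = 13*2 - 13 = 13, d_3 = (377 - 13^2)/13 = 208/13 = 16, a_3 = floor((19 + 13)/16) = 2.
  m_4 = 16*2 - 13 = 19, d_4 = (377 - 19^2)/16 = 16/16 = 1, a_4 = floor((19 + 19)/1) = 38.
  m_5 = 1*38 - 19 = 19, d_5 = (377 - 19^2)/1 = 16/1 = 16: (m_5, d_5) = (m_1, d_1) = (19, 16), so from here the quotients repeat a_1, ..., a_4; the period length is 4.
Hence the expansion of sqrt(377) is a_0 = 19 followed by the repeating block 2, 2, 2, 38 (period 4).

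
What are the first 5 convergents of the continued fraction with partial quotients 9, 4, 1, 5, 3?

9/1, 37/4, 46/5, 267/29, 847/92

Using the convergent recurrence p_i = a_i*p_{i-1} + p_{i-2}, q_i = a_i*q_{i-1} + q_{i-2} with p_{-2}=0, p_{-1}=1, q_{-2}=1, q_{-1}=0:
  i=0: a_0=9, p_0 = 9*1 + 0 = 9, q_0 = 9*0 + 1 = 1.
  i=1: a_1=4, p_1 = 4*9 + 1 = 37, q_1 = 4*1 + 0 = 4.
  i=2: a_2=1, p_2 = 1*37 + 9 = 46, q_2 = 1*4 + 1 = 5.
  i=3: a_3=5, p_3 = 5*46 + 37 = 267, q_3 = 5*5 + 4 = 29.
  i=4: a_4=3, p_4 = 3*267 + 46 = 847, q_4 = 3*29 + 5 = 92.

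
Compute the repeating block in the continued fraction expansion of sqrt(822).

Write x_i = (sqrt(822) + m_i)/d_i with (m_0, d_0) = (0, 1). a_0 = floor(sqrt(822)) = 28, since 28^2 = 784 <= 822 < 841 = 29^2.
Iterate m_{i+1} = d_i*a_i - m_i, d_{i+1} = (822 - m_{i+1}^2)/d_i, a_{i+1} = floor((a_0 + m_{i+1})/d_{i+1}):
  m_1 = 1*28 - 0 = 28, d_1 = (822 - 28^2)/1 = 38/1 = 38, a_1 = floor((28 + 28)/38) = 1.
  m_2 = 38*1 - 28 = 10, d_2 = (822 - 10^2)/38 = 722/38 = 19, a_2 = floor((28 + 10)/19) = 2.
  m_3 = 19*2 - 10 = 28, d_3 = (822 - 28^2)/19 = 38/19 = 2, a_3 = floor((28 + 28)/2) = 28.
  m_4 = 2*28 - 28 = 28, d_4 = (822 - 28^2)/2 = 38/2 = 19, a_4 = floor((28 + 28)/19) = 2.
  m_5 = 19*2 - 28 = 10, d_5 = (822 - 10^2)/19 = 722/19 = 38, a_5 = floor((28 + 10)/38) = 1.
  m_6 = 38*1 - 10 = 28, d_6 = (822 - 28^2)/38 = 38/38 = 1, a_6 = floor((28 + 28)/1) = 56.
  m_7 = 1*56 - 28 = 28, d_7 = (822 - 28^2)/1 = 38/1 = 38: (m_7, d_7) = (m_1, d_1) = (28, 38), so from here the quotients repeat a_1, ..., a_6; the period length is 6.
Hence the expansion of sqrt(822) is a_0 = 28 followed by the repeating block 1, 2, 28, 2, 1, 56 (period 6).

[28; (1, 2, 28, 2, 1, 56)]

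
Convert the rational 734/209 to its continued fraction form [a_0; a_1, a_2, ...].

[3; 1, 1, 20, 2, 2]

Run the Euclidean algorithm on 734 and 209; the successive quotients are the partial quotients a_0, a_1, ... (each step inverts the fractional part left over by the previous one):
  734 = 3*209 + 107, so a_0 = 3.
  209 = 1*107 + 102, so a_1 = 1.
  107 = 1*102 + 5, so a_2 = 1.
  102 = 20*5 + 2, so a_3 = 20.
  5 = 2*2 + 1, so a_4 = 2.
  2 = 2*1 + 0, so a_5 = 2.
The remainder reaches 0 after 6 divisions, so the expansion has 6 partial quotients, read off in order.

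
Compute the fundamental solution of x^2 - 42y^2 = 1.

(x, y) = (13, 2)

First expand sqrt(42) as a continued fraction. With x_i = (sqrt(42) + m_i)/d_i and (m_0, d_0) = (0, 1): a_0 = floor(sqrt(42)) = 6, since 6^2 = 36 <= 42 < 49 = 7^2.
Iterate m_{i+1} = d_i*a_i - m_i, d_{i+1} = (42 - m_{i+1}^2)/d_i, a_{i+1} = floor((a_0 + m_{i+1})/d_{i+1}):
  m_1 = 1*6 - 0 = 6, d_1 = (42 - 6^2)/1 = 6/1 = 6, a_1 = floor((6 + 6)/6) = 2.
  m_2 = 6*2 - 6 = 6, d_2 = (42 - 6^2)/6 = 6/6 = 1, a_2 = floor((6 + 6)/1) = 12.
  m_3 = 1*12 - 6 = 6, d_3 = (42 - 6^2)/1 = 6/1 = 6: (m_3, d_3) = (m_1, d_1) = (6, 6), so from here the quotients repeat a_1, a_2; the period length is 2.
So sqrt(42) = [6; (2, 12)] with period length k = 2.
k is even, so the fundamental solution of x^2 - 42y^2 = 1 is (p_{k-1}, q_{k-1}) = (p_1, q_1); compute convergents through index 1.
Convergents (p_i = a_i*p_{i-1} + p_{i-2}, q_i = a_i*q_{i-1} + q_{i-2} with p_{-2}=0, p_{-1}=1, q_{-2}=1, q_{-1}=0):
  i=0: a_0=6, p_0 = 6*1 + 0 = 6, q_0 = 6*0 + 1 = 1.
  i=1: a_1=2, p_1 = 2*6 + 1 = 13, q_1 = 2*1 + 0 = 2.
Check: 13^2 - 42*2^2 = 169 - 168 = 1, so (x, y) = (13, 2) solves the equation, and by the theorem it is the least positive solution.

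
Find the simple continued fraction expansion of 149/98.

[1; 1, 1, 11, 1, 3]

Run the Euclidean algorithm on 149 and 98; the successive quotients are the partial quotients a_0, a_1, ... (each step inverts the fractional part left over by the previous one):
  149 = 1*98 + 51, so a_0 = 1.
  98 = 1*51 + 47, so a_1 = 1.
  51 = 1*47 + 4, so a_2 = 1.
  47 = 11*4 + 3, so a_3 = 11.
  4 = 1*3 + 1, so a_4 = 1.
  3 = 3*1 + 0, so a_5 = 3.
The remainder reaches 0 after 6 divisions, so the expansion has 6 partial quotients, read off in order.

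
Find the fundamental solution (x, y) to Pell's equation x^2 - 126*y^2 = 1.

(x, y) = (449, 40)

First expand sqrt(126) as a continued fraction. With x_i = (sqrt(126) + m_i)/d_i and (m_0, d_0) = (0, 1): a_0 = floor(sqrt(126)) = 11, since 11^2 = 121 <= 126 < 144 = 12^2.
Iterate m_{i+1} = d_i*a_i - m_i, d_{i+1} = (126 - m_{i+1}^2)/d_i, a_{i+1} = floor((a_0 + m_{i+1})/d_{i+1}):
  m_1 = 1*11 - 0 = 11, d_1 = (126 - 11^2)/1 = 5/1 = 5, a_1 = floor((11 + 11)/5) = 4.
  m_2 = 5*4 - 11 = 9, d_2 = (126 - 9^2)/5 = 45/5 = 9, a_2 = floor((11 + 9)/9) = 2.
  m_3 = 9*2 - 9 = 9, d_3 = (126 - 9^2)/9 = 45/9 = 5, a_3 = floor((11 + 9)/5) = 4.
  m_4 = 5*4 - 9 = 11, d_4 = (126 - 11^2)/5 = 5/5 = 1, a_4 = floor((11 + 11)/1) = 22.
  m_5 = 1*22 - 11 = 11, d_5 = (126 - 11^2)/1 = 5/1 = 5: (m_5, d_5) = (m_1, d_1) = (11, 5), so from here the quotients repeat a_1, ..., a_4; the period length is 4.
So sqrt(126) = [11; (4, 2, 4, 22)] with period length k = 4.
k is even, so the fundamental solution of x^2 - 126y^2 = 1 is (p_{k-1}, q_{k-1}) = (p_3, q_3); compute convergents through index 3.
Convergents (p_i = a_i*p_{i-1} + p_{i-2}, q_i = a_i*q_{i-1} + q_{i-2} with p_{-2}=0, p_{-1}=1, q_{-2}=1, q_{-1}=0):
  i=0: a_0=11, p_0 = 11*1 + 0 = 11, q_0 = 11*0 + 1 = 1.
  i=1: a_1=4, p_1 = 4*11 + 1 = 45, q_1 = 4*1 + 0 = 4.
  i=2: a_2=2, p_2 = 2*45 + 11 = 101, q_2 = 2*4 + 1 = 9.
  i=3: a_3=4, p_3 = 4*101 + 45 = 449, q_3 = 4*9 + 4 = 40.
Check: 449^2 - 126*40^2 = 201601 - 201600 = 1, so (x, y) = (449, 40) solves the equation, and by the theorem it is the least positive solution.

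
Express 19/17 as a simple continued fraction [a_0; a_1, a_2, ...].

[1; 8, 2]

Run the Euclidean algorithm on 19 and 17; the successive quotients are the partial quotients a_0, a_1, ... (each step inverts the fractional part left over by the previous one):
  19 = 1*17 + 2, so a_0 = 1.
  17 = 8*2 + 1, so a_1 = 8.
  2 = 2*1 + 0, so a_2 = 2.
The remainder reaches 0 after 3 divisions, so the expansion has 3 partial quotients, read off in order.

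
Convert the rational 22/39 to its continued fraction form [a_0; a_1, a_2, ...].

[0; 1, 1, 3, 2, 2]

Run the Euclidean algorithm on 22 and 39; the successive quotients are the partial quotients a_0, a_1, ... (each step inverts the fractional part left over by the previous one):
  22 = 0*39 + 22, so a_0 = 0.
  39 = 1*22 + 17, so a_1 = 1.
  22 = 1*17 + 5, so a_2 = 1.
  17 = 3*5 + 2, so a_3 = 3.
  5 = 2*2 + 1, so a_4 = 2.
  2 = 2*1 + 0, so a_5 = 2.
The remainder reaches 0 after 6 divisions, so the expansion has 6 partial quotients, read off in order.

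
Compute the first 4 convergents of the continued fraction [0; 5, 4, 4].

Using the convergent recurrence p_i = a_i*p_{i-1} + p_{i-2}, q_i = a_i*q_{i-1} + q_{i-2} with p_{-2}=0, p_{-1}=1, q_{-2}=1, q_{-1}=0:
  i=0: a_0=0, p_0 = 0*1 + 0 = 0, q_0 = 0*0 + 1 = 1.
  i=1: a_1=5, p_1 = 5*0 + 1 = 1, q_1 = 5*1 + 0 = 5.
  i=2: a_2=4, p_2 = 4*1 + 0 = 4, q_2 = 4*5 + 1 = 21.
  i=3: a_3=4, p_3 = 4*4 + 1 = 17, q_3 = 4*21 + 5 = 89.

0/1, 1/5, 4/21, 17/89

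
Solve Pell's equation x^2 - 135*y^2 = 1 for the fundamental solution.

(x, y) = (244, 21)

First expand sqrt(135) as a continued fraction. With x_i = (sqrt(135) + m_i)/d_i and (m_0, d_0) = (0, 1): a_0 = floor(sqrt(135)) = 11, since 11^2 = 121 <= 135 < 144 = 12^2.
Iterate m_{i+1} = d_i*a_i - m_i, d_{i+1} = (135 - m_{i+1}^2)/d_i, a_{i+1} = floor((a_0 + m_{i+1})/d_{i+1}):
  m_1 = 1*11 - 0 = 11, d_1 = (135 - 11^2)/1 = 14/1 = 14, a_1 = floor((11 + 11)/14) = 1.
  m_2 = 14*1 - 11 = 3, d_2 = (135 - 3^2)/14 = 126/14 = 9, a_2 = floor((11 + 3)/9) = 1.
  m_3 = 9*1 - 3 = 6, d_3 = (135 - 6^2)/9 = 99/9 = 11, a_3 = floor((11 + 6)/11) = 1.
  m_4 = 11*1 - 6 = 5, d_4 = (135 - 5^2)/11 = 110/11 = 10, a_4 = floor((11 + 5)/10) = 1.
  m_5 = 10*1 - 5 = 5, d_5 = (135 - 5^2)/10 = 110/10 = 11, a_5 = floor((11 + 5)/11) = 1.
  m_6 = 11*1 - 5 = 6, d_6 = (135 - 6^2)/11 = 99/11 = 9, a_6 = floor((11 + 6)/9) = 1.
  m_7 = 9*1 - 6 = 3, d_7 = (135 - 3^2)/9 = 126/9 = 14, a_7 = floor((11 + 3)/14) = 1.
  m_8 = 14*1 - 3 = 11, d_8 = (135 - 11^2)/14 = 14/14 = 1, a_8 = floor((11 + 11)/1) = 22.
  m_9 = 1*22 - 11 = 11, d_9 = (135 - 11^2)/1 = 14/1 = 14: (m_9, d_9) = (m_1, d_1) = (11, 14), so from here the quotients repeat a_1, ..., a_8; the period length is 8.
So sqrt(135) = [11; (1, 1, 1, 1, 1, 1, 1, 22)] with period length k = 8.
k is even, so the fundamental solution of x^2 - 135y^2 = 1 is (p_{k-1}, q_{k-1}) = (p_7, q_7); compute convergents through index 7.
Convergents (p_i = a_i*p_{i-1} + p_{i-2}, q_i = a_i*q_{i-1} + q_{i-2} with p_{-2}=0, p_{-1}=1, q_{-2}=1, q_{-1}=0):
  i=0: a_0=11, p_0 = 11*1 + 0 = 11, q_0 = 11*0 + 1 = 1.
  i=1: a_1=1, p_1 = 1*11 + 1 = 12, q_1 = 1*1 + 0 = 1.
  i=2: a_2=1, p_2 = 1*12 + 11 = 23, q_2 = 1*1 + 1 = 2.
  i=3: a_3=1, p_3 = 1*23 + 12 = 35, q_3 = 1*2 + 1 = 3.
  i=4: a_4=1, p_4 = 1*35 + 23 = 58, q_4 = 1*3 + 2 = 5.
  i=5: a_5=1, p_5 = 1*58 + 35 = 93, q_5 = 1*5 + 3 = 8.
  i=6: a_6=1, p_6 = 1*93 + 58 = 151, q_6 = 1*8 + 5 = 13.
  i=7: a_7=1, p_7 = 1*151 + 93 = 244, q_7 = 1*13 + 8 = 21.
Check: 244^2 - 135*21^2 = 59536 - 59535 = 1, so (x, y) = (244, 21) solves the equation, and by the theorem it is the least positive solution.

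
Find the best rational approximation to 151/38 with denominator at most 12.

Expand x = 151/38 as a continued fraction with the Euclidean algorithm:
  151 = 3*38 + 37, so a_0 = 3.
  38 = 1*37 + 1, so a_1 = 1.
  37 = 37*1 + 0, so a_2 = 37.
so x = [3; 1, 37].
Convergents (p_i = a_i*p_{i-1} + p_{i-2}, q_i = a_i*q_{i-1} + q_{i-2} with p_{-2}=0, p_{-1}=1, q_{-2}=1, q_{-1}=0), until the denominator exceeds 12:
  i=0: a_0=3, p_0 = 3*1 + 0 = 3, q_0 = 3*0 + 1 = 1.
  i=1: a_1=1, p_1 = 1*3 + 1 = 4, q_1 = 1*1 + 0 = 1.
  i=2: a_2=37, p_2 = 37*4 + 3 = 151, q_2 = 37*1 + 1 = 38.
q_2 = 38 > 12, so the last convergent with denominator <= 12 is p_1/q_1 = 4/1.
The closest fraction with denominator <= 12 is either p_1/q_1 or the intermediate fraction (k*p_1 + p_0)/(k*q_1 + q_0) with the largest k >= 1 whose denominator stays <= 12; these approach x as k grows, and every other convergent or intermediate fraction in range is farther away.
Largest k: floor((12 - q_0)/q_1) = floor((12 - 1)/1) = 11.
That gives (11*4 + 3)/(11*1 + 1) = 47/12.
Compare the errors: |x - 4/1| = |151*1 - 4*38|/(38*1) = 1/38, and |x - 47/12| = |151*12 - 47*38|/(38*12) = 26/456.
Cross-multiplying, 1*456 = 456 < 988 = 26*38, so 1/38 is smaller: the convergent 4/1 is closer to x than 47/12.

4/1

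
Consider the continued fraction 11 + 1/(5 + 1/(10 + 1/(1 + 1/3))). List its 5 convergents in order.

Using the convergent recurrence p_i = a_i*p_{i-1} + p_{i-2}, q_i = a_i*q_{i-1} + q_{i-2} with p_{-2}=0, p_{-1}=1, q_{-2}=1, q_{-1}=0:
  i=0: a_0=11, p_0 = 11*1 + 0 = 11, q_0 = 11*0 + 1 = 1.
  i=1: a_1=5, p_1 = 5*11 + 1 = 56, q_1 = 5*1 + 0 = 5.
  i=2: a_2=10, p_2 = 10*56 + 11 = 571, q_2 = 10*5 + 1 = 51.
  i=3: a_3=1, p_3 = 1*571 + 56 = 627, q_3 = 1*51 + 5 = 56.
  i=4: a_4=3, p_4 = 3*627 + 571 = 2452, q_4 = 3*56 + 51 = 219.

11/1, 56/5, 571/51, 627/56, 2452/219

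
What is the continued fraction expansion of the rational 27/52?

[0; 1, 1, 12, 2]

Run the Euclidean algorithm on 27 and 52; the successive quotients are the partial quotients a_0, a_1, ... (each step inverts the fractional part left over by the previous one):
  27 = 0*52 + 27, so a_0 = 0.
  52 = 1*27 + 25, so a_1 = 1.
  27 = 1*25 + 2, so a_2 = 1.
  25 = 12*2 + 1, so a_3 = 12.
  2 = 2*1 + 0, so a_4 = 2.
The remainder reaches 0 after 5 divisions, so the expansion has 5 partial quotients, read off in order.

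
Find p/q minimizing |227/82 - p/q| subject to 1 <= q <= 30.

Expand x = 227/82 as a continued fraction with the Euclidean algorithm:
  227 = 2*82 + 63, so a_0 = 2.
  82 = 1*63 + 19, so a_1 = 1.
  63 = 3*19 + 6, so a_2 = 3.
  19 = 3*6 + 1, so a_3 = 3.
  6 = 6*1 + 0, so a_4 = 6.
so x = [2; 1, 3, 3, 6].
Convergents (p_i = a_i*p_{i-1} + p_{i-2}, q_i = a_i*q_{i-1} + q_{i-2} with p_{-2}=0, p_{-1}=1, q_{-2}=1, q_{-1}=0), until the denominator exceeds 30:
  i=0: a_0=2, p_0 = 2*1 + 0 = 2, q_0 = 2*0 + 1 = 1.
  i=1: a_1=1, p_1 = 1*2 + 1 = 3, q_1 = 1*1 + 0 = 1.
  i=2: a_2=3, p_2 = 3*3 + 2 = 11, q_2 = 3*1 + 1 = 4.
  i=3: a_3=3, p_3 = 3*11 + 3 = 36, q_3 = 3*4 + 1 = 13.
  i=4: a_4=6, p_4 = 6*36 + 11 = 227, q_4 = 6*13 + 4 = 82.
q_4 = 82 > 30, so the last convergent with denominator <= 30 is p_3/q_3 = 36/13.
The closest fraction with denominator <= 30 is either p_3/q_3 or the intermediate fraction (k*p_3 + p_2)/(k*q_3 + q_2) with the largest k >= 1 whose denominator stays <= 30; these approach x as k grows, and every other convergent or intermediate fraction in range is farther away.
Largest k: floor((30 - q_2)/q_3) = floor((30 - 4)/13) = 2.
That gives (2*36 + 11)/(2*13 + 4) = 83/30.
Compare the errors: |x - 36/13| = |227*13 - 36*82|/(82*13) = 1/1066, and |x - 83/30| = |227*30 - 83*82|/(82*30) = 4/2460.
Cross-multiplying, 1*2460 = 2460 < 4264 = 4*1066, so 1/1066 is smaller: the convergent 36/13 is closer to x than 83/30.

36/13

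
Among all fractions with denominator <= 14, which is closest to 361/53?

75/11

Expand x = 361/53 as a continued fraction with the Euclidean algorithm:
  361 = 6*53 + 43, so a_0 = 6.
  53 = 1*43 + 10, so a_1 = 1.
  43 = 4*10 + 3, so a_2 = 4.
  10 = 3*3 + 1, so a_3 = 3.
  3 = 3*1 + 0, so a_4 = 3.
so x = [6; 1, 4, 3, 3].
Convergents (p_i = a_i*p_{i-1} + p_{i-2}, q_i = a_i*q_{i-1} + q_{i-2} with p_{-2}=0, p_{-1}=1, q_{-2}=1, q_{-1}=0), until the denominator exceeds 14:
  i=0: a_0=6, p_0 = 6*1 + 0 = 6, q_0 = 6*0 + 1 = 1.
  i=1: a_1=1, p_1 = 1*6 + 1 = 7, q_1 = 1*1 + 0 = 1.
  i=2: a_2=4, p_2 = 4*7 + 6 = 34, q_2 = 4*1 + 1 = 5.
  i=3: a_3=3, p_3 = 3*34 + 7 = 109, q_3 = 3*5 + 1 = 16.
q_3 = 16 > 14, so the last convergent with denominator <= 14 is p_2/q_2 = 34/5.
The closest fraction with denominator <= 14 is either p_2/q_2 or the intermediate fraction (k*p_2 + p_1)/(k*q_2 + q_1) with the largest k >= 1 whose denominator stays <= 14; these approach x as k grows, and every other convergent or intermediate fraction in range is farther away.
Largest k: floor((14 - q_1)/q_2) = floor((14 - 1)/5) = 2.
That gives (2*34 + 7)/(2*5 + 1) = 75/11.
Compare the errors: |x - 34/5| = |361*5 - 34*53|/(53*5) = 3/265, and |x - 75/11| = |361*11 - 75*53|/(53*11) = 4/583.
Cross-multiplying, 4*265 = 1060 < 1749 = 3*583, so 4/583 is smaller: the intermediate fraction 75/11 is closer to x than 34/5.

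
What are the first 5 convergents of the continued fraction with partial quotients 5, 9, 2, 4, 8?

5/1, 46/9, 97/19, 434/85, 3569/699

Using the convergent recurrence p_i = a_i*p_{i-1} + p_{i-2}, q_i = a_i*q_{i-1} + q_{i-2} with p_{-2}=0, p_{-1}=1, q_{-2}=1, q_{-1}=0:
  i=0: a_0=5, p_0 = 5*1 + 0 = 5, q_0 = 5*0 + 1 = 1.
  i=1: a_1=9, p_1 = 9*5 + 1 = 46, q_1 = 9*1 + 0 = 9.
  i=2: a_2=2, p_2 = 2*46 + 5 = 97, q_2 = 2*9 + 1 = 19.
  i=3: a_3=4, p_3 = 4*97 + 46 = 434, q_3 = 4*19 + 9 = 85.
  i=4: a_4=8, p_4 = 8*434 + 97 = 3569, q_4 = 8*85 + 19 = 699.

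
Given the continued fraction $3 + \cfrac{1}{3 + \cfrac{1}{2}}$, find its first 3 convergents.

Using the convergent recurrence p_i = a_i*p_{i-1} + p_{i-2}, q_i = a_i*q_{i-1} + q_{i-2} with p_{-2}=0, p_{-1}=1, q_{-2}=1, q_{-1}=0:
  i=0: a_0=3, p_0 = 3*1 + 0 = 3, q_0 = 3*0 + 1 = 1.
  i=1: a_1=3, p_1 = 3*3 + 1 = 10, q_1 = 3*1 + 0 = 3.
  i=2: a_2=2, p_2 = 2*10 + 3 = 23, q_2 = 2*3 + 1 = 7.

3/1, 10/3, 23/7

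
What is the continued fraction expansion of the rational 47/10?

[4; 1, 2, 3]

Run the Euclidean algorithm on 47 and 10; the successive quotients are the partial quotients a_0, a_1, ... (each step inverts the fractional part left over by the previous one):
  47 = 4*10 + 7, so a_0 = 4.
  10 = 1*7 + 3, so a_1 = 1.
  7 = 2*3 + 1, so a_2 = 2.
  3 = 3*1 + 0, so a_3 = 3.
The remainder reaches 0 after 4 divisions, so the expansion has 4 partial quotients, read off in order.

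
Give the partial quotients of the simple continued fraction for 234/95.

Run the Euclidean algorithm on 234 and 95; the successive quotients are the partial quotients a_0, a_1, ... (each step inverts the fractional part left over by the previous one):
  234 = 2*95 + 44, so a_0 = 2.
  95 = 2*44 + 7, so a_1 = 2.
  44 = 6*7 + 2, so a_2 = 6.
  7 = 3*2 + 1, so a_3 = 3.
  2 = 2*1 + 0, so a_4 = 2.
The remainder reaches 0 after 5 divisions, so the expansion has 5 partial quotients, read off in order.

[2; 2, 6, 3, 2]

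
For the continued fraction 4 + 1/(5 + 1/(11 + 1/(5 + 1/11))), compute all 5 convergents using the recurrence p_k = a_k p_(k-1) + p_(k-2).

4/1, 21/5, 235/56, 1196/285, 13391/3191

Using the convergent recurrence p_i = a_i*p_{i-1} + p_{i-2}, q_i = a_i*q_{i-1} + q_{i-2} with p_{-2}=0, p_{-1}=1, q_{-2}=1, q_{-1}=0:
  i=0: a_0=4, p_0 = 4*1 + 0 = 4, q_0 = 4*0 + 1 = 1.
  i=1: a_1=5, p_1 = 5*4 + 1 = 21, q_1 = 5*1 + 0 = 5.
  i=2: a_2=11, p_2 = 11*21 + 4 = 235, q_2 = 11*5 + 1 = 56.
  i=3: a_3=5, p_3 = 5*235 + 21 = 1196, q_3 = 5*56 + 5 = 285.
  i=4: a_4=11, p_4 = 11*1196 + 235 = 13391, q_4 = 11*285 + 56 = 3191.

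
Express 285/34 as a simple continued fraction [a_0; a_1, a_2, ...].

[8; 2, 1, 1, 1, 1, 2]

Run the Euclidean algorithm on 285 and 34; the successive quotients are the partial quotients a_0, a_1, ... (each step inverts the fractional part left over by the previous one):
  285 = 8*34 + 13, so a_0 = 8.
  34 = 2*13 + 8, so a_1 = 2.
  13 = 1*8 + 5, so a_2 = 1.
  8 = 1*5 + 3, so a_3 = 1.
  5 = 1*3 + 2, so a_4 = 1.
  3 = 1*2 + 1, so a_5 = 1.
  2 = 2*1 + 0, so a_6 = 2.
The remainder reaches 0 after 7 divisions, so the expansion has 7 partial quotients, read off in order.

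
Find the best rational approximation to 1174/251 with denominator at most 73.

145/31

Expand x = 1174/251 as a continued fraction with the Euclidean algorithm:
  1174 = 4*251 + 170, so a_0 = 4.
  251 = 1*170 + 81, so a_1 = 1.
  170 = 2*81 + 8, so a_2 = 2.
  81 = 10*8 + 1, so a_3 = 10.
  8 = 8*1 + 0, so a_4 = 8.
so x = [4; 1, 2, 10, 8].
Convergents (p_i = a_i*p_{i-1} + p_{i-2}, q_i = a_i*q_{i-1} + q_{i-2} with p_{-2}=0, p_{-1}=1, q_{-2}=1, q_{-1}=0), until the denominator exceeds 73:
  i=0: a_0=4, p_0 = 4*1 + 0 = 4, q_0 = 4*0 + 1 = 1.
  i=1: a_1=1, p_1 = 1*4 + 1 = 5, q_1 = 1*1 + 0 = 1.
  i=2: a_2=2, p_2 = 2*5 + 4 = 14, q_2 = 2*1 + 1 = 3.
  i=3: a_3=10, p_3 = 10*14 + 5 = 145, q_3 = 10*3 + 1 = 31.
  i=4: a_4=8, p_4 = 8*145 + 14 = 1174, q_4 = 8*31 + 3 = 251.
q_4 = 251 > 73, so the last convergent with denominator <= 73 is p_3/q_3 = 145/31.
The closest fraction with denominator <= 73 is either p_3/q_3 or the intermediate fraction (k*p_3 + p_2)/(k*q_3 + q_2) with the largest k >= 1 whose denominator stays <= 73; these approach x as k grows, and every other convergent or intermediate fraction in range is farther away.
Largest k: floor((73 - q_2)/q_3) = floor((73 - 3)/31) = 2.
That gives (2*145 + 14)/(2*31 + 3) = 304/65.
Compare the errors: |x - 145/31| = |1174*31 - 145*251|/(251*31) = 1/7781, and |x - 304/65| = |1174*65 - 304*251|/(251*65) = 6/16315.
Cross-multiplying, 1*16315 = 16315 < 46686 = 6*7781, so 1/7781 is smaller: the convergent 145/31 is closer to x than 304/65.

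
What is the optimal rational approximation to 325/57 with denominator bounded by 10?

57/10

Expand x = 325/57 as a continued fraction with the Euclidean algorithm:
  325 = 5*57 + 40, so a_0 = 5.
  57 = 1*40 + 17, so a_1 = 1.
  40 = 2*17 + 6, so a_2 = 2.
  17 = 2*6 + 5, so a_3 = 2.
  6 = 1*5 + 1, so a_4 = 1.
  5 = 5*1 + 0, so a_5 = 5.
so x = [5; 1, 2, 2, 1, 5].
Convergents (p_i = a_i*p_{i-1} + p_{i-2}, q_i = a_i*q_{i-1} + q_{i-2} with p_{-2}=0, p_{-1}=1, q_{-2}=1, q_{-1}=0), until the denominator exceeds 10:
  i=0: a_0=5, p_0 = 5*1 + 0 = 5, q_0 = 5*0 + 1 = 1.
  i=1: a_1=1, p_1 = 1*5 + 1 = 6, q_1 = 1*1 + 0 = 1.
  i=2: a_2=2, p_2 = 2*6 + 5 = 17, q_2 = 2*1 + 1 = 3.
  i=3: a_3=2, p_3 = 2*17 + 6 = 40, q_3 = 2*3 + 1 = 7.
  i=4: a_4=1, p_4 = 1*40 + 17 = 57, q_4 = 1*7 + 3 = 10.
  i=5: a_5=5, p_5 = 5*57 + 40 = 325, q_5 = 5*10 + 7 = 57.
q_5 = 57 > 10, so the last convergent with denominator <= 10 is p_4/q_4 = 57/10.
The closest fraction with denominator <= 10 is either p_4/q_4 or the intermediate fraction (k*p_4 + p_3)/(k*q_4 + q_3) with the largest k >= 1 whose denominator stays <= 10; these approach x as k grows, and every other convergent or intermediate fraction in range is farther away.
Largest k: floor((10 - q_3)/q_4) = floor((10 - 7)/10) = 0.
Since k = 0, no intermediate fraction beyond p_4/q_4 has denominator <= 10, so the convergent 57/10 is the closest (its error is |325*10 - 57*57|/(57*10) = 1/570).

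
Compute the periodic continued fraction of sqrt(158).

Write x_i = (sqrt(158) + m_i)/d_i with (m_0, d_0) = (0, 1). a_0 = floor(sqrt(158)) = 12, since 12^2 = 144 <= 158 < 169 = 13^2.
Iterate m_{i+1} = d_i*a_i - m_i, d_{i+1} = (158 - m_{i+1}^2)/d_i, a_{i+1} = floor((a_0 + m_{i+1})/d_{i+1}):
  m_1 = 1*12 - 0 = 12, d_1 = (158 - 12^2)/1 = 14/1 = 14, a_1 = floor((12 + 12)/14) = 1.
  m_2 = 14*1 - 12 = 2, d_2 = (158 - 2^2)/14 = 154/14 = 11, a_2 = floor((12 + 2)/11) = 1.
  m_3 = 11*1 - 2 = 9, d_3 = (158 - 9^2)/11 = 77/11 = 7, a_3 = floor((12 + 9)/7) = 3.
  m_4 = 7*3 - 9 = 12, d_4 = (158 - 12^2)/7 = 14/7 = 2, a_4 = floor((12 + 12)/2) = 12.
  m_5 = 2*12 - 12 = 12, d_5 = (158 - 12^2)/2 = 14/2 = 7, a_5 = floor((12 + 12)/7) = 3.
  m_6 = 7*3 - 12 = 9, d_6 = (158 - 9^2)/7 = 77/7 = 11, a_6 = floor((12 + 9)/11) = 1.
  m_7 = 11*1 - 9 = 2, d_7 = (158 - 2^2)/11 = 154/11 = 14, a_7 = floor((12 + 2)/14) = 1.
  m_8 = 14*1 - 2 = 12, d_8 = (158 - 12^2)/14 = 14/14 = 1, a_8 = floor((12 + 12)/1) = 24.
  m_9 = 1*24 - 12 = 12, d_9 = (158 - 12^2)/1 = 14/1 = 14: (m_9, d_9) = (m_1, d_1) = (12, 14), so from here the quotients repeat a_1, ..., a_8; the period length is 8.
Hence the expansion of sqrt(158) is a_0 = 12 followed by the repeating block 1, 1, 3, 12, 3, 1, 1, 24 (period 8).

[12; (1, 1, 3, 12, 3, 1, 1, 24)]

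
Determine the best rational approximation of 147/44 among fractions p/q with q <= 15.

10/3

Expand x = 147/44 as a continued fraction with the Euclidean algorithm:
  147 = 3*44 + 15, so a_0 = 3.
  44 = 2*15 + 14, so a_1 = 2.
  15 = 1*14 + 1, so a_2 = 1.
  14 = 14*1 + 0, so a_3 = 14.
so x = [3; 2, 1, 14].
Convergents (p_i = a_i*p_{i-1} + p_{i-2}, q_i = a_i*q_{i-1} + q_{i-2} with p_{-2}=0, p_{-1}=1, q_{-2}=1, q_{-1}=0), until the denominator exceeds 15:
  i=0: a_0=3, p_0 = 3*1 + 0 = 3, q_0 = 3*0 + 1 = 1.
  i=1: a_1=2, p_1 = 2*3 + 1 = 7, q_1 = 2*1 + 0 = 2.
  i=2: a_2=1, p_2 = 1*7 + 3 = 10, q_2 = 1*2 + 1 = 3.
  i=3: a_3=14, p_3 = 14*10 + 7 = 147, q_3 = 14*3 + 2 = 44.
q_3 = 44 > 15, so the last convergent with denominator <= 15 is p_2/q_2 = 10/3.
The closest fraction with denominator <= 15 is either p_2/q_2 or the intermediate fraction (k*p_2 + p_1)/(k*q_2 + q_1) with the largest k >= 1 whose denominator stays <= 15; these approach x as k grows, and every other convergent or intermediate fraction in range is farther away.
Largest k: floor((15 - q_1)/q_2) = floor((15 - 2)/3) = 4.
That gives (4*10 + 7)/(4*3 + 2) = 47/14.
Compare the errors: |x - 10/3| = |147*3 - 10*44|/(44*3) = 1/132, and |x - 47/14| = |147*14 - 47*44|/(44*14) = 10/616.
Cross-multiplying, 1*616 = 616 < 1320 = 10*132, so 1/132 is smaller: the convergent 10/3 is closer to x than 47/14.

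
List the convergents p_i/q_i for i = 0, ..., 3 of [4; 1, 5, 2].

4/1, 5/1, 29/6, 63/13

Using the convergent recurrence p_i = a_i*p_{i-1} + p_{i-2}, q_i = a_i*q_{i-1} + q_{i-2} with p_{-2}=0, p_{-1}=1, q_{-2}=1, q_{-1}=0:
  i=0: a_0=4, p_0 = 4*1 + 0 = 4, q_0 = 4*0 + 1 = 1.
  i=1: a_1=1, p_1 = 1*4 + 1 = 5, q_1 = 1*1 + 0 = 1.
  i=2: a_2=5, p_2 = 5*5 + 4 = 29, q_2 = 5*1 + 1 = 6.
  i=3: a_3=2, p_3 = 2*29 + 5 = 63, q_3 = 2*6 + 1 = 13.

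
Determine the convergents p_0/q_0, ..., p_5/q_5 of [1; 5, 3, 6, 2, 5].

Using the convergent recurrence p_i = a_i*p_{i-1} + p_{i-2}, q_i = a_i*q_{i-1} + q_{i-2} with p_{-2}=0, p_{-1}=1, q_{-2}=1, q_{-1}=0:
  i=0: a_0=1, p_0 = 1*1 + 0 = 1, q_0 = 1*0 + 1 = 1.
  i=1: a_1=5, p_1 = 5*1 + 1 = 6, q_1 = 5*1 + 0 = 5.
  i=2: a_2=3, p_2 = 3*6 + 1 = 19, q_2 = 3*5 + 1 = 16.
  i=3: a_3=6, p_3 = 6*19 + 6 = 120, q_3 = 6*16 + 5 = 101.
  i=4: a_4=2, p_4 = 2*120 + 19 = 259, q_4 = 2*101 + 16 = 218.
  i=5: a_5=5, p_5 = 5*259 + 120 = 1415, q_5 = 5*218 + 101 = 1191.

1/1, 6/5, 19/16, 120/101, 259/218, 1415/1191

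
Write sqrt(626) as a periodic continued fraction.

[25; (50)]

Write x_i = (sqrt(626) + m_i)/d_i with (m_0, d_0) = (0, 1). a_0 = floor(sqrt(626)) = 25, since 25^2 = 625 <= 626 < 676 = 26^2.
Iterate m_{i+1} = d_i*a_i - m_i, d_{i+1} = (626 - m_{i+1}^2)/d_i, a_{i+1} = floor((a_0 + m_{i+1})/d_{i+1}):
  m_1 = 1*25 - 0 = 25, d_1 = (626 - 25^2)/1 = 1/1 = 1, a_1 = floor((25 + 25)/1) = 50.
  m_2 = 1*50 - 25 = 25, d_2 = (626 - 25^2)/1 = 1/1 = 1: (m_2, d_2) = (m_1, d_1) = (25, 1), so from here the quotient a_1 repeats; the period length is 1.
Hence the expansion of sqrt(626) is a_0 = 25 followed by the repeating block 50 (period 1).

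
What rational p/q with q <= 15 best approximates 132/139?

14/15

Expand x = 132/139 as a continued fraction with the Euclidean algorithm:
  132 = 0*139 + 132, so a_0 = 0.
  139 = 1*132 + 7, so a_1 = 1.
  132 = 18*7 + 6, so a_2 = 18.
  7 = 1*6 + 1, so a_3 = 1.
  6 = 6*1 + 0, so a_4 = 6.
so x = [0; 1, 18, 1, 6].
Convergents (p_i = a_i*p_{i-1} + p_{i-2}, q_i = a_i*q_{i-1} + q_{i-2} with p_{-2}=0, p_{-1}=1, q_{-2}=1, q_{-1}=0), until the denominator exceeds 15:
  i=0: a_0=0, p_0 = 0*1 + 0 = 0, q_0 = 0*0 + 1 = 1.
  i=1: a_1=1, p_1 = 1*0 + 1 = 1, q_1 = 1*1 + 0 = 1.
  i=2: a_2=18, p_2 = 18*1 + 0 = 18, q_2 = 18*1 + 1 = 19.
q_2 = 19 > 15, so the last convergent with denominator <= 15 is p_1/q_1 = 1/1.
The closest fraction with denominator <= 15 is either p_1/q_1 or the intermediate fraction (k*p_1 + p_0)/(k*q_1 + q_0) with the largest k >= 1 whose denominator stays <= 15; these approach x as k grows, and every other convergent or intermediate fraction in range is farther away.
Largest k: floor((15 - q_0)/q_1) = floor((15 - 1)/1) = 14.
That gives (14*1 + 0)/(14*1 + 1) = 14/15.
Compare the errors: |x - 1/1| = |132*1 - 1*139|/(139*1) = 7/139, and |x - 14/15| = |132*15 - 14*139|/(139*15) = 34/2085.
Cross-multiplying, 34*139 = 4726 < 14595 = 7*2085, so 34/2085 is smaller: the intermediate fraction 14/15 is closer to x than 1/1.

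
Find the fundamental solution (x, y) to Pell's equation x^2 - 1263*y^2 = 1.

(x, y) = (142297, 4004)

First expand sqrt(1263) as a continued fraction. With x_i = (sqrt(1263) + m_i)/d_i and (m_0, d_0) = (0, 1): a_0 = floor(sqrt(1263)) = 35, since 35^2 = 1225 <= 1263 < 1296 = 36^2.
Iterate m_{i+1} = d_i*a_i - m_i, d_{i+1} = (1263 - m_{i+1}^2)/d_i, a_{i+1} = floor((a_0 + m_{i+1})/d_{i+1}):
  m_1 = 1*35 - 0 = 35, d_1 = (1263 - 35^2)/1 = 38/1 = 38, a_1 = floor((35 + 35)/38) = 1.
  m_2 = 38*1 - 35 = 3, d_2 = (1263 - 3^2)/38 = 1254/38 = 33, a_2 = floor((35 + 3)/33) = 1.
  m_3 = 33*1 - 3 = 30, d_3 = (1263 - 30^2)/33 = 363/33 = 11, a_3 = floor((35 + 30)/11) = 5.
  m_4 = 11*5 - 30 = 25, d_4 = (1263 - 25^2)/11 = 638/11 = 58, a_4 = floor((35 + 25)/58) = 1.
  m_5 = 58*1 - 25 = 33, d_5 = (1263 - 33^2)/58 = 174/58 = 3, a_5 = floor((35 + 33)/3) = 22.
  m_6 = 3*22 - 33 = 33, d_6 = (1263 - 33^2)/3 = 174/3 = 58, a_6 = floor((35 + 33)/58) = 1.
  m_7 = 58*1 - 33 = 25, d_7 = (1263 - 25^2)/58 = 638/58 = 11, a_7 = floor((35 + 25)/11) = 5.
  m_8 = 11*5 - 25 = 30, d_8 = (1263 - 30^2)/11 = 363/11 = 33, a_8 = floor((35 + 30)/33) = 1.
  m_9 = 33*1 - 30 = 3, d_9 = (1263 - 3^2)/33 = 1254/33 = 38, a_9 = floor((35 + 3)/38) = 1.
  m_10 = 38*1 - 3 = 35, d_10 = (1263 - 35^2)/38 = 38/38 = 1, a_10 = floor((35 + 35)/1) = 70.
  m_11 = 1*70 - 35 = 35, d_11 = (1263 - 35^2)/1 = 38/1 = 38: (m_11, d_11) = (m_1, d_1) = (35, 38), so from here the quotients repeat a_1, ..., a_10; the period length is 10.
So sqrt(1263) = [35; (1, 1, 5, 1, 22, 1, 5, 1, 1, 70)] with period length k = 10.
k is even, so the fundamental solution of x^2 - 1263y^2 = 1 is (p_{k-1}, q_{k-1}) = (p_9, q_9); compute convergents through index 9.
Convergents (p_i = a_i*p_{i-1} + p_{i-2}, q_i = a_i*q_{i-1} + q_{i-2} with p_{-2}=0, p_{-1}=1, q_{-2}=1, q_{-1}=0):
  i=0: a_0=35, p_0 = 35*1 + 0 = 35, q_0 = 35*0 + 1 = 1.
  i=1: a_1=1, p_1 = 1*35 + 1 = 36, q_1 = 1*1 + 0 = 1.
  i=2: a_2=1, p_2 = 1*36 + 35 = 71, q_2 = 1*1 + 1 = 2.
  i=3: a_3=5, p_3 = 5*71 + 36 = 391, q_3 = 5*2 + 1 = 11.
  i=4: a_4=1, p_4 = 1*391 + 71 = 462, q_4 = 1*11 + 2 = 13.
  i=5: a_5=22, p_5 = 22*462 + 391 = 10555, q_5 = 22*13 + 11 = 297.
  i=6: a_6=1, p_6 = 1*10555 + 462 = 11017, q_6 = 1*297 + 13 = 310.
  i=7: a_7=5, p_7 = 5*11017 + 10555 = 65640, q_7 = 5*310 + 297 = 1847.
  i=8: a_8=1, p_8 = 1*65640 + 11017 = 76657, q_8 = 1*1847 + 310 = 2157.
  i=9: a_9=1, p_9 = 1*76657 + 65640 = 142297, q_9 = 1*2157 + 1847 = 4004.
Check: 142297^2 - 1263*4004^2 = 20248436209 - 20248436208 = 1, so (x, y) = (142297, 4004) solves the equation, and by the theorem it is the least positive solution.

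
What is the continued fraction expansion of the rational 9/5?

[1; 1, 4]

Run the Euclidean algorithm on 9 and 5; the successive quotients are the partial quotients a_0, a_1, ... (each step inverts the fractional part left over by the previous one):
  9 = 1*5 + 4, so a_0 = 1.
  5 = 1*4 + 1, so a_1 = 1.
  4 = 4*1 + 0, so a_2 = 4.
The remainder reaches 0 after 3 divisions, so the expansion has 3 partial quotients, read off in order.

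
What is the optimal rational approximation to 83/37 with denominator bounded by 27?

56/25

Expand x = 83/37 as a continued fraction with the Euclidean algorithm:
  83 = 2*37 + 9, so a_0 = 2.
  37 = 4*9 + 1, so a_1 = 4.
  9 = 9*1 + 0, so a_2 = 9.
so x = [2; 4, 9].
Convergents (p_i = a_i*p_{i-1} + p_{i-2}, q_i = a_i*q_{i-1} + q_{i-2} with p_{-2}=0, p_{-1}=1, q_{-2}=1, q_{-1}=0), until the denominator exceeds 27:
  i=0: a_0=2, p_0 = 2*1 + 0 = 2, q_0 = 2*0 + 1 = 1.
  i=1: a_1=4, p_1 = 4*2 + 1 = 9, q_1 = 4*1 + 0 = 4.
  i=2: a_2=9, p_2 = 9*9 + 2 = 83, q_2 = 9*4 + 1 = 37.
q_2 = 37 > 27, so the last convergent with denominator <= 27 is p_1/q_1 = 9/4.
The closest fraction with denominator <= 27 is either p_1/q_1 or the intermediate fraction (k*p_1 + p_0)/(k*q_1 + q_0) with the largest k >= 1 whose denominator stays <= 27; these approach x as k grows, and every other convergent or intermediate fraction in range is farther away.
Largest k: floor((27 - q_0)/q_1) = floor((27 - 1)/4) = 6.
That gives (6*9 + 2)/(6*4 + 1) = 56/25.
Compare the errors: |x - 9/4| = |83*4 - 9*37|/(37*4) = 1/148, and |x - 56/25| = |83*25 - 56*37|/(37*25) = 3/925.
Cross-multiplying, 3*148 = 444 < 925 = 1*925, so 3/925 is smaller: the intermediate fraction 56/25 is closer to x than 9/4.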